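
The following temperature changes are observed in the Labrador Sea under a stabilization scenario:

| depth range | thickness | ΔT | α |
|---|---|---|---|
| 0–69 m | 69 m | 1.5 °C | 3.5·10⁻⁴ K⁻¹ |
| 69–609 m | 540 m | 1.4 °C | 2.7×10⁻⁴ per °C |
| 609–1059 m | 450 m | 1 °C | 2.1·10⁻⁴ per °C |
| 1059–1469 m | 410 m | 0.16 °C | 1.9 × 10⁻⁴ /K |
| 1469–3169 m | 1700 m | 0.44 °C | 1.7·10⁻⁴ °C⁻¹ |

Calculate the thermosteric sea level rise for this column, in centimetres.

about 47 cm

69 × 3.5×10⁻⁴ × 1.5 = 0.036225 m
Layer 2: 1.4 × 2.7×10⁻⁴ × 540 = 0.20412 m
Layer 3: 2.1×10⁻⁴ × 1 × 450 = 0.09450 m
1059–1469 m: 0.16 × 410 × 1.9×10⁻⁴ = 0.012464 m
Layer 5: 0.44 × 1700 × 1.7×10⁻⁴ = 0.12716 m
Δh = 0.036225 + 0.20412 + 0.09450 + 0.012464 + 0.12716 = 0.474469 m ≈ 47 cm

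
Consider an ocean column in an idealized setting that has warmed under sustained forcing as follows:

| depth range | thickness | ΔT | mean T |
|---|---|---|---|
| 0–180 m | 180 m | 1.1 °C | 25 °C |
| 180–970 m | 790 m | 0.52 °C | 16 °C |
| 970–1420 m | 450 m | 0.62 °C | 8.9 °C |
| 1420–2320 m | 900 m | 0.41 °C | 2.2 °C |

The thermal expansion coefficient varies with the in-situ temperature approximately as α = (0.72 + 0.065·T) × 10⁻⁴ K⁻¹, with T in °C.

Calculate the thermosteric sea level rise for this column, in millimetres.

Δh = 187 mm

Layer 1: α = (0.72 + 0.065×25)×10⁻⁴ = 2.345×10⁻⁴ K⁻¹
Layer 2: α = (0.72 + 0.065×16)×10⁻⁴ = 1.76×10⁻⁴ K⁻¹
Layer 3: α = (0.72 + 0.065×8.9)×10⁻⁴ = 1.2985×10⁻⁴ K⁻¹
Layer 4: α = (0.72 + 0.065×2.2)×10⁻⁴ = 0.863×10⁻⁴ K⁻¹
Layer 1: 1.1 × 180 × 2.345×10⁻⁴ = 0.046431 m
Layer 2: 0.52 × 790 × 1.76×10⁻⁴ = 0.0723008 m
450 × 0.62 × 1.2985×10⁻⁴ = 0.03622815 m
Layer 4: 0.863×10⁻⁴ × 900 × 0.41 = 0.0318447 m
Δh = 0.046431 + 0.0723008 + 0.03622815 + 0.0318447 = 0.18680465 m ≈ 187 mm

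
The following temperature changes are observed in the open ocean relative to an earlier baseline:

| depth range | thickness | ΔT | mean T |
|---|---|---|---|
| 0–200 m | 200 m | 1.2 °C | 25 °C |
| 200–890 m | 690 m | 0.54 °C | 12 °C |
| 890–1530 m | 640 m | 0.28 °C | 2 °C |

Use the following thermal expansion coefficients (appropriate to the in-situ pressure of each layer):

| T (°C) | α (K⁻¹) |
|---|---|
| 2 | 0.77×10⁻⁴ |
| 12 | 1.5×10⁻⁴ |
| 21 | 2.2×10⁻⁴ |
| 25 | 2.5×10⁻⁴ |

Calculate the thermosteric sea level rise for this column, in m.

Δh ≈ 0.13 m

Layer 1 at 25 °C → α = 2.5×10⁻⁴ K⁻¹
Layer 2 at 12 °C → α = 1.5×10⁻⁴ K⁻¹
Layer 3 at 2 °C → α = 0.77×10⁻⁴ K⁻¹
Layer 1: 1.2 × 2.5×10⁻⁴ × 200 = 0.06000 m
0.54 × 1.5×10⁻⁴ × 690 = 0.05589 m
0.77×10⁻⁴ × 0.28 × 640 = 0.0137984 m
Δh = 0.06000 + 0.05589 + 0.0137984 = 0.1296884 m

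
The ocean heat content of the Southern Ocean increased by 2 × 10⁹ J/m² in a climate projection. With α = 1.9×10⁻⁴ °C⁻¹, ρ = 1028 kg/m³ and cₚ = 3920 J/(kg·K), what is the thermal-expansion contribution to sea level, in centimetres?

Δh = αQ/(ρcₚ) = 1.9×10⁻⁴ × 2×10⁹ / (1028 × 3920) ≈ 0.094298 m

Δh ≈ 9.43 cm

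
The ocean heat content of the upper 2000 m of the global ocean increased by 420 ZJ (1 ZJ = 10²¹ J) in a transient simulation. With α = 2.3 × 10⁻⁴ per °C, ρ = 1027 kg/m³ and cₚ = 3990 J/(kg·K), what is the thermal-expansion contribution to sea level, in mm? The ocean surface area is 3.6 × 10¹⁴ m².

Per unit area: Q = 420×10²¹ / (3.6×10¹⁴) ≈ 1.167×10⁹ J/m²
Δh = αQ/(ρcₚ) = 2.3×10⁻⁴ × 1.167×10⁹ / (1027 × 3990) ≈ 0.065502 m

65.5 mm of thermosteric rise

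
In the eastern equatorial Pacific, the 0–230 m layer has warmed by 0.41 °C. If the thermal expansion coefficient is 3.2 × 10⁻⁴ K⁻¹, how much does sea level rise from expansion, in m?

Δh = αΔT·H = 3.2×10⁻⁴ × 0.41 × 230 = 0.030176 m

Δh ≈ 0.0302 m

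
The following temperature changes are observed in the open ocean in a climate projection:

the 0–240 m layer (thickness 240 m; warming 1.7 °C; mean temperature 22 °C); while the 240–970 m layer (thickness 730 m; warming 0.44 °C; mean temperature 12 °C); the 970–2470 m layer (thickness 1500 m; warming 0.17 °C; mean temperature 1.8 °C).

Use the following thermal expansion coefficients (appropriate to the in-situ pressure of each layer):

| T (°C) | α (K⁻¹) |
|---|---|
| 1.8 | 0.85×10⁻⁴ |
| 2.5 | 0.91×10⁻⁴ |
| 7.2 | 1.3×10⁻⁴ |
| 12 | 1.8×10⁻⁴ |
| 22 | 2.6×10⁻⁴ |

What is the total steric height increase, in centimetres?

Layer 1 at 22 °C → α = 2.6×10⁻⁴ K⁻¹
Layer 2 at 12 °C → α = 1.8×10⁻⁴ K⁻¹
Layer 3 at 1.8 °C → α = 0.85×10⁻⁴ K⁻¹
1.7 × 240 × 2.6×10⁻⁴ = 0.10608 m
Layer 2: 0.44 × 730 × 1.8×10⁻⁴ = 0.057816 m
970–2470 m: 1500 × 0.85×10⁻⁴ × 0.17 = 0.021675 m
Δh = 0.10608 + 0.057816 + 0.021675 = 0.185571 m ≈ 18.6 cm

about 18.6 cm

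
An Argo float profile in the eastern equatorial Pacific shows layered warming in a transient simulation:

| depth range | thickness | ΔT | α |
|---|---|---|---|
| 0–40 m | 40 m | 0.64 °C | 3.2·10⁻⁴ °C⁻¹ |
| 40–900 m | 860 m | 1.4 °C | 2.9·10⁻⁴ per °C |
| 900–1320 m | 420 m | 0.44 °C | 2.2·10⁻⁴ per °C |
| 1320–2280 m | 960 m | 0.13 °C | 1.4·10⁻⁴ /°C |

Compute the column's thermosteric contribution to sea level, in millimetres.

Δh ≈ 415 mm

0.64 × 3.2×10⁻⁴ × 40 = 0.008192 m
40–900 m: 860 × 1.4 × 2.9×10⁻⁴ = 0.34916 m
Layer 3: 0.44 × 420 × 2.2×10⁻⁴ = 0.040656 m
1.4×10⁻⁴ × 0.13 × 960 = 0.017472 m
Δh = 0.008192 + 0.34916 + 0.040656 + 0.017472 = 0.41548 m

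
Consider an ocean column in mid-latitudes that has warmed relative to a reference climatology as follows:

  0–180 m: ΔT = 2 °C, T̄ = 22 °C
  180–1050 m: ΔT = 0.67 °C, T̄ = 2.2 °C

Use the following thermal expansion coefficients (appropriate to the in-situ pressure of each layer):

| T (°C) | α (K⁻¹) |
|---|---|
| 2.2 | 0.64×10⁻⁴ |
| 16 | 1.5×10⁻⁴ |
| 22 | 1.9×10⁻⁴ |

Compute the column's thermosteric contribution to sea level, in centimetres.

Layer 1 at 22 °C → α = 1.9×10⁻⁴ K⁻¹
Layer 2 at 2.2 °C → α = 0.64×10⁻⁴ K⁻¹
0–180 m: 180 × 2 × 1.9×10⁻⁴ = 0.06840 m
0.64×10⁻⁴ × 870 × 0.67 = 0.0373056 m
Δh = 0.06840 + 0.0373056 = 0.1057056 m ≈ 10.6 cm

10.6 cm of thermosteric rise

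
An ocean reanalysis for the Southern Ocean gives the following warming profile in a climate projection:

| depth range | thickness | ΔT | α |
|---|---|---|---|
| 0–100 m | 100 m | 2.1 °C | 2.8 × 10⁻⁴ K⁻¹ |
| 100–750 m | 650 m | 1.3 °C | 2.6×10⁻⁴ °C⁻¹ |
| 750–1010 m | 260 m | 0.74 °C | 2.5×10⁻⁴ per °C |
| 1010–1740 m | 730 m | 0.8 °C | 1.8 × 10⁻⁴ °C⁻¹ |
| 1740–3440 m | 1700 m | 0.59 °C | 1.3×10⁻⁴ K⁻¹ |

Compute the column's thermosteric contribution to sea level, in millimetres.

Layer 1: 2.8×10⁻⁴ × 100 × 2.1 = 0.05880 m
100–750 m: 650 × 1.3 × 2.6×10⁻⁴ = 0.21970 m
0.74 × 2.5×10⁻⁴ × 260 = 0.04810 m
Layer 4: 1.8×10⁻⁴ × 0.8 × 730 = 0.10512 m
1740–3440 m: 1.3×10⁻⁴ × 0.59 × 1700 = 0.13039 m
Δh = 0.05880 + 0.21970 + 0.04810 + 0.10512 + 0.13039 = 0.56211 m

562 mm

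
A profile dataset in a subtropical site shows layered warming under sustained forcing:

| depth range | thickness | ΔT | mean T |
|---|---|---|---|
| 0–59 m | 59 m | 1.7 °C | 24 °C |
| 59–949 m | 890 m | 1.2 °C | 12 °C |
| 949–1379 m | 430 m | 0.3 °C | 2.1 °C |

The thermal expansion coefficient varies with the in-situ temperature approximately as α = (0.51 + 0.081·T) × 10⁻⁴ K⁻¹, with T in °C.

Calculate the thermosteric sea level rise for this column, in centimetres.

Δh = 19.2 cm

Layer 1: α = (0.51 + 0.081×24)×10⁻⁴ = 2.454×10⁻⁴ K⁻¹
Layer 2: α = (0.51 + 0.081×12)×10⁻⁴ = 1.482×10⁻⁴ K⁻¹
Layer 3: α = (0.51 + 0.081×2.1)×10⁻⁴ = 0.6801×10⁻⁴ K⁻¹
0–59 m: 2.454×10⁻⁴ × 59 × 1.7 = 0.02461362 m
59–949 m: 890 × 1.482×10⁻⁴ × 1.2 = 0.1582776 m
949–1379 m: 0.6801×10⁻⁴ × 430 × 0.3 = 0.00877329 m
Δh = 0.02461362 + 0.1582776 + 0.00877329 = 0.19166451 m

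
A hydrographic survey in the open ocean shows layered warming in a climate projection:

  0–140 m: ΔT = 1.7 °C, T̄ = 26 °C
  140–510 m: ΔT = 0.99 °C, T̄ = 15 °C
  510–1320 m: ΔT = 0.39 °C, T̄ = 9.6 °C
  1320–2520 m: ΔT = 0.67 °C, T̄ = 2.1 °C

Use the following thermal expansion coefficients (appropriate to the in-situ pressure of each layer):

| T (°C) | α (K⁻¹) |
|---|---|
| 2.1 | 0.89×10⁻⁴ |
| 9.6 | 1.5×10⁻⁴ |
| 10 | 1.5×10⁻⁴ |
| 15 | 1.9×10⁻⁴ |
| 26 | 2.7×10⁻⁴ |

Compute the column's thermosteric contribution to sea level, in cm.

Layer 1 at 26 °C → α = 2.7×10⁻⁴ K⁻¹
Layer 2 at 15 °C → α = 1.9×10⁻⁴ K⁻¹
Layer 3 at 9.6 °C → α = 1.5×10⁻⁴ K⁻¹
Layer 4 at 2.1 °C → α = 0.89×10⁻⁴ K⁻¹
0–140 m: 2.7×10⁻⁴ × 1.7 × 140 = 0.06426 m
140–510 m: 370 × 1.9×10⁻⁴ × 0.99 = 0.069597 m
Layer 3: 1.5×10⁻⁴ × 0.39 × 810 = 0.047385 m
0.89×10⁻⁴ × 1200 × 0.67 = 0.071556 m
Δh = 0.06426 + 0.069597 + 0.047385 + 0.071556 = 0.252798 m

Δh ≈ 25.3 cm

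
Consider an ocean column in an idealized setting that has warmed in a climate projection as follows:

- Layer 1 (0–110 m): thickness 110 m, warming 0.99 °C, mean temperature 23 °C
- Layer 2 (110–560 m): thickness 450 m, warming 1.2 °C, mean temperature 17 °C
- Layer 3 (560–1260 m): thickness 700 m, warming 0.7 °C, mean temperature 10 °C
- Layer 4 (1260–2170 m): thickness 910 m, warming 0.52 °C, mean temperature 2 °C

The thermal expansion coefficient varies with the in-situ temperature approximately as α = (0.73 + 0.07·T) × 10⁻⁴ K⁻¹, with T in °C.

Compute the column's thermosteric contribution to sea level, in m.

0.240 m

Layer 1: α = (0.73 + 0.07×23)×10⁻⁴ = 2.34×10⁻⁴ K⁻¹
Layer 2: α = (0.73 + 0.07×17)×10⁻⁴ = 1.92×10⁻⁴ K⁻¹
Layer 3: α = (0.73 + 0.07×10)×10⁻⁴ = 1.43×10⁻⁴ K⁻¹
Layer 4: α = (0.73 + 0.07×2)×10⁻⁴ = 0.87×10⁻⁴ K⁻¹
Layer 1: 2.34×10⁻⁴ × 110 × 0.99 = 0.0254826 m
Layer 2: 1.2 × 1.92×10⁻⁴ × 450 = 0.10368 m
Layer 3: 0.7 × 700 × 1.43×10⁻⁴ = 0.07007 m
910 × 0.52 × 0.87×10⁻⁴ = 0.0411684 m
Δh = 0.0254826 + 0.10368 + 0.07007 + 0.0411684 = 0.240401 m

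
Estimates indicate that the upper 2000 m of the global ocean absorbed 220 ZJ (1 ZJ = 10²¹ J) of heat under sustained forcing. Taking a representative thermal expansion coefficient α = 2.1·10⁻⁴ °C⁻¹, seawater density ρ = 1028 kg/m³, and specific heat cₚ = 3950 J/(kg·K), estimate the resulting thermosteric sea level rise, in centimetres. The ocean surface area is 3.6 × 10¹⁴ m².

Per unit area: Q = 220×10²¹ / (3.6×10¹⁴) ≈ 6.111×10⁸ J/m²
Δh = αQ/(ρcₚ) = 2.1×10⁻⁴ × 6.111×10⁸ / (1028 × 3950) ≈ 0.031604 m

Δh ≈ 3.16 cm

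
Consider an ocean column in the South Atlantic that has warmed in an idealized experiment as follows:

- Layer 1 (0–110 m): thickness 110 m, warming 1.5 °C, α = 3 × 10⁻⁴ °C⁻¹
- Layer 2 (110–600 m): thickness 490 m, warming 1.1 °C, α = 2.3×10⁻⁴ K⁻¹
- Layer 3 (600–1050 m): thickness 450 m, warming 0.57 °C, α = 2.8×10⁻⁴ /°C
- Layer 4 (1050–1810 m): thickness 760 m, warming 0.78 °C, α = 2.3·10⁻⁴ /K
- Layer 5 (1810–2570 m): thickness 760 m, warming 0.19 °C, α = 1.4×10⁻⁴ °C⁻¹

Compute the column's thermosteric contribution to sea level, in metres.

Layer 1: 1.5 × 3×10⁻⁴ × 110 = 0.04950 m
Layer 2: 490 × 1.1 × 2.3×10⁻⁴ = 0.12397 m
2.8×10⁻⁴ × 0.57 × 450 = 0.07182 m
1050–1810 m: 2.3×10⁻⁴ × 0.78 × 760 = 0.136344 m
1810–2570 m: 0.19 × 760 × 1.4×10⁻⁴ = 0.020216 m
Δh = 0.04950 + 0.12397 + 0.07182 + 0.136344 + 0.020216 = 0.40185 m

about 0.402 m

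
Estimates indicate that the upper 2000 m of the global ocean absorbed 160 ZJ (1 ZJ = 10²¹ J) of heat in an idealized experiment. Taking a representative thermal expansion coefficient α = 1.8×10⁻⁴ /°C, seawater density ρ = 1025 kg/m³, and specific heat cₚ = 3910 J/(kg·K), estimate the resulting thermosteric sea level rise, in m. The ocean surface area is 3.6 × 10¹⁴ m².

Per unit area: Q = 160×10²¹ / (3.6×10¹⁴) ≈ 4.444×10⁸ J/m²
Δh = αQ/(ρcₚ) = 1.8×10⁻⁴ × 4.444×10⁸ / (1025 × 3910) ≈ 0.019959 m

0.0200 m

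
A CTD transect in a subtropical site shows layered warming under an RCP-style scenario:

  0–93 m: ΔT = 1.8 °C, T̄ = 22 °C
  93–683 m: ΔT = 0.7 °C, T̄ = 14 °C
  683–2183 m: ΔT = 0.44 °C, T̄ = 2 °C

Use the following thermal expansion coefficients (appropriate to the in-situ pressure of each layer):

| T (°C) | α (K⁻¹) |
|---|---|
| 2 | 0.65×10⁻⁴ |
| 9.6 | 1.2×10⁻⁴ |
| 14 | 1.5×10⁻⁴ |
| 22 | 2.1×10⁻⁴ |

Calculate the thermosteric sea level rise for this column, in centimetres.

Layer 1 at 22 °C → α = 2.1×10⁻⁴ K⁻¹
Layer 2 at 14 °C → α = 1.5×10⁻⁴ K⁻¹
Layer 3 at 2 °C → α = 0.65×10⁻⁴ K⁻¹
2.1×10⁻⁴ × 1.8 × 93 = 0.035154 m
Layer 2: 590 × 1.5×10⁻⁴ × 0.7 = 0.06195 m
Layer 3: 0.65×10⁻⁴ × 1500 × 0.44 = 0.04290 m
Δh = 0.035154 + 0.06195 + 0.04290 = 0.140004 m ≈ 14.0 cm

14.0 cm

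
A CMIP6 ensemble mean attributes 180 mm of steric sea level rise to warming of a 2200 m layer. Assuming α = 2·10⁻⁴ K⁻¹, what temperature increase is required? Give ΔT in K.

ΔT ≈ 0.409 K

ΔT = Δh/(αH) = 0.18 / (2×10⁻⁴ × 2200) ≈ 0.4091 K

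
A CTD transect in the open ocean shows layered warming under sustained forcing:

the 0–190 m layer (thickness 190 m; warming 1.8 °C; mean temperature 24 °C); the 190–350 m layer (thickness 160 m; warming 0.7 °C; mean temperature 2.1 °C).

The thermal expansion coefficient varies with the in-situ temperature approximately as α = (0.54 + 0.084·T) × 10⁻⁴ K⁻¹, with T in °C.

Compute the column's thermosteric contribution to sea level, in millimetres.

95.4 mm

Layer 1: α = (0.54 + 0.084×24)×10⁻⁴ = 2.556×10⁻⁴ K⁻¹
Layer 2: α = (0.54 + 0.084×2.1)×10⁻⁴ = 0.7164×10⁻⁴ K⁻¹
1.8 × 190 × 2.556×10⁻⁴ = 0.0874152 m
Layer 2: 160 × 0.7 × 0.7164×10⁻⁴ = 0.00802368 m
Δh = 0.0874152 + 0.00802368 = 0.09543888 m ≈ 95.4 mm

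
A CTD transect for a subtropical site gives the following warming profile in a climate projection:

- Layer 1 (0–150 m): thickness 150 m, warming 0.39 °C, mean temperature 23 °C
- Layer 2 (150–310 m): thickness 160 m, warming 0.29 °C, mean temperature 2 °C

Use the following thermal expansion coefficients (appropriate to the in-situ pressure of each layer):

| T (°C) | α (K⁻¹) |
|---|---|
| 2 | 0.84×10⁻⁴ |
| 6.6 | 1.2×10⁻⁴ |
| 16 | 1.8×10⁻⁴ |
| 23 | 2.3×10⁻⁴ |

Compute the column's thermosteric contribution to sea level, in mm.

17.4 mm of thermosteric rise

Layer 1 at 23 °C → α = 2.3×10⁻⁴ K⁻¹
Layer 2 at 2 °C → α = 0.84×10⁻⁴ K⁻¹
150 × 0.39 × 2.3×10⁻⁴ = 0.013455 m
Layer 2: 160 × 0.29 × 0.84×10⁻⁴ = 0.0038976 m
Δh = 0.013455 + 0.0038976 = 0.0173526 m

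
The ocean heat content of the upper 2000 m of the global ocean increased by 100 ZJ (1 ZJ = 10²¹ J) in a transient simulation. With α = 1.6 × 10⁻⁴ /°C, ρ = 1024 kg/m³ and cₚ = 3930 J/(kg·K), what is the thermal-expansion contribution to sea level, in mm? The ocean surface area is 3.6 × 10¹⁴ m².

Per unit area: Q = 100×10²¹ / (3.6×10¹⁴) ≈ 2.778×10⁸ J/m²
Δh = αQ/(ρcₚ) = 1.6×10⁻⁴ × 2.778×10⁸ / (1024 × 3930) ≈ 0.011045 m

about 11.0 mm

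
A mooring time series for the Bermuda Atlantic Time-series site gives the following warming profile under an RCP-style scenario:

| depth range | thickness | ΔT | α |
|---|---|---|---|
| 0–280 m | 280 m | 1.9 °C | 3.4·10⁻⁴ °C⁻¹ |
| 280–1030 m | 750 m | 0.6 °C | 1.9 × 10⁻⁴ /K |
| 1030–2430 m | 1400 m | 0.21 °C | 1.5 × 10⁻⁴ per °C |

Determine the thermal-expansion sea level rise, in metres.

0.310 m of thermosteric rise

3.4×10⁻⁴ × 1.9 × 280 = 0.18088 m
280–1030 m: 750 × 1.9×10⁻⁴ × 0.6 = 0.08550 m
Layer 3: 1.5×10⁻⁴ × 0.21 × 1400 = 0.04410 m
Δh = 0.18088 + 0.08550 + 0.04410 = 0.31048 m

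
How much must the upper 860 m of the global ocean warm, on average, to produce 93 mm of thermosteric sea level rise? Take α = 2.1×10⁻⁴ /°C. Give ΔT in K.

ΔT = Δh/(αH) = 0.093 / (2.1×10⁻⁴ × 860) ≈ 0.5150 K

ΔT ≈ 0.515 K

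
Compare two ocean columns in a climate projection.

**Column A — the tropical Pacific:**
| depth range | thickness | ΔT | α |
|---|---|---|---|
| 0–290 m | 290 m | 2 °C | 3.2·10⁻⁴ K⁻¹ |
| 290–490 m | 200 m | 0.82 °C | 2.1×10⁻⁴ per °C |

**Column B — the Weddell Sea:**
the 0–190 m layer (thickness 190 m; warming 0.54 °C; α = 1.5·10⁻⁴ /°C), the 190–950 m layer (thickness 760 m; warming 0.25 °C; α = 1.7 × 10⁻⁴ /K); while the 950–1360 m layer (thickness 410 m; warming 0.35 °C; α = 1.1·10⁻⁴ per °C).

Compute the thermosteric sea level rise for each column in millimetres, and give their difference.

A 0–290 m: 3.2×10⁻⁴ × 2 × 290 = 0.18560 m
A Layer 2: 0.82 × 200 × 2.1×10⁻⁴ = 0.03444 m
A total: 0.22004 m
B 1.5×10⁻⁴ × 190 × 0.54 = 0.01539 m
B 190–950 m: 1.7×10⁻⁴ × 760 × 0.25 = 0.03230 m
B 950–1360 m: 410 × 0.35 × 1.1×10⁻⁴ = 0.015785 m
B total: 0.063475 m
Difference: 0.22004 − 0.063475 = 0.156565 m

A: 220 mm; B: 63.5 mm; difference 157 mm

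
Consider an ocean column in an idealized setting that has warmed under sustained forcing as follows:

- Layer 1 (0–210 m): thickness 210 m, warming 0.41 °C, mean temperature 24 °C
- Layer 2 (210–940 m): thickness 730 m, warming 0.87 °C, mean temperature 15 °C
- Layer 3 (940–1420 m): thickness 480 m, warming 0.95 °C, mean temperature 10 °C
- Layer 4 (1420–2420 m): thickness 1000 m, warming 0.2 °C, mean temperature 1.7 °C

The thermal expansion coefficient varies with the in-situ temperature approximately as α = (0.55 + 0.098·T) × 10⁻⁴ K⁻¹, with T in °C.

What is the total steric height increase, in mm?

Layer 1: α = (0.55 + 0.098×24)×10⁻⁴ = 2.902×10⁻⁴ K⁻¹
Layer 2: α = (0.55 + 0.098×15)×10⁻⁴ = 2.02×10⁻⁴ K⁻¹
Layer 3: α = (0.55 + 0.098×10)×10⁻⁴ = 1.53×10⁻⁴ K⁻¹
Layer 4: α = (0.55 + 0.098×1.7)×10⁻⁴ = 0.7166×10⁻⁴ K⁻¹
0–210 m: 210 × 2.902×10⁻⁴ × 0.41 = 0.02498622 m
210–940 m: 2.02×10⁻⁴ × 0.87 × 730 = 0.1282902 m
940–1420 m: 480 × 1.53×10⁻⁴ × 0.95 = 0.069768 m
1420–2420 m: 0.2 × 1000 × 0.7166×10⁻⁴ = 0.014332 m
Δh = 0.02498622 + 0.1282902 + 0.069768 + 0.014332 = 0.23737642 m ≈ 240 mm

about 240 mm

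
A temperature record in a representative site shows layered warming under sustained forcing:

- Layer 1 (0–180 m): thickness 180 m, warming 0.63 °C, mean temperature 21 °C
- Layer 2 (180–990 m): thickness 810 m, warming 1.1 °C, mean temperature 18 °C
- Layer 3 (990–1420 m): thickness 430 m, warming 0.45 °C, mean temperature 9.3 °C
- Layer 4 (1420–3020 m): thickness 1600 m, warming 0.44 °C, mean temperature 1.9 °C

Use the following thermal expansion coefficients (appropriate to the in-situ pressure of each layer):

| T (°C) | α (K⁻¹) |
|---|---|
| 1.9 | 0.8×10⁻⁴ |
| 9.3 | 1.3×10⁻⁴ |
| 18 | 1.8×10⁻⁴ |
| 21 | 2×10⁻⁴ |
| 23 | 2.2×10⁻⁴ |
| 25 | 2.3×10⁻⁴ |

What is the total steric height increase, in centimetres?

Δh = 26 cm

Layer 1 at 21 °C → α = 2×10⁻⁴ K⁻¹
Layer 2 at 18 °C → α = 1.8×10⁻⁴ K⁻¹
Layer 3 at 9.3 °C → α = 1.3×10⁻⁴ K⁻¹
Layer 4 at 1.9 °C → α = 0.8×10⁻⁴ K⁻¹
Layer 1: 2×10⁻⁴ × 180 × 0.63 = 0.02268 m
180–990 m: 1.8×10⁻⁴ × 810 × 1.1 = 0.16038 m
Layer 3: 0.45 × 1.3×10⁻⁴ × 430 = 0.025155 m
1420–3020 m: 0.8×10⁻⁴ × 0.44 × 1600 = 0.05632 m
Δh = 0.02268 + 0.16038 + 0.025155 + 0.05632 = 0.264535 m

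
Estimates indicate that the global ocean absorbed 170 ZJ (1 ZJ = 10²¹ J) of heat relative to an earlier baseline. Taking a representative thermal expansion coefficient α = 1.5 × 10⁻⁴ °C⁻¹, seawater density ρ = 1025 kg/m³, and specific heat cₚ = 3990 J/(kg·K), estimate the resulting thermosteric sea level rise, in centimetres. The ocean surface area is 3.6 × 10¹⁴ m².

Per unit area: Q = 170×10²¹ / (3.6×10¹⁴) ≈ 4.722×10⁸ J/m²
Δh = αQ/(ρcₚ) = 1.5×10⁻⁴ × 4.722×10⁸ / (1025 × 3990) ≈ 0.017319 m

1.73 cm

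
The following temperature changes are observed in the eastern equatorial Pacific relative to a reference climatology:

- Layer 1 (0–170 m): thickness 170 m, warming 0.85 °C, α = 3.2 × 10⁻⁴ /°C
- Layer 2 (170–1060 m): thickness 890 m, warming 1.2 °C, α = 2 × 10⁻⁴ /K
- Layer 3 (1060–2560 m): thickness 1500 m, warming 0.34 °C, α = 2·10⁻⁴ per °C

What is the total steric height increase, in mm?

0.85 × 3.2×10⁻⁴ × 170 = 0.04624 m
Layer 2: 1.2 × 2×10⁻⁴ × 890 = 0.21360 m
1060–2560 m: 1500 × 0.34 × 2×10⁻⁴ = 0.10200 m
Δh = 0.04624 + 0.21360 + 0.10200 = 0.36184 m

362 mm of thermosteric rise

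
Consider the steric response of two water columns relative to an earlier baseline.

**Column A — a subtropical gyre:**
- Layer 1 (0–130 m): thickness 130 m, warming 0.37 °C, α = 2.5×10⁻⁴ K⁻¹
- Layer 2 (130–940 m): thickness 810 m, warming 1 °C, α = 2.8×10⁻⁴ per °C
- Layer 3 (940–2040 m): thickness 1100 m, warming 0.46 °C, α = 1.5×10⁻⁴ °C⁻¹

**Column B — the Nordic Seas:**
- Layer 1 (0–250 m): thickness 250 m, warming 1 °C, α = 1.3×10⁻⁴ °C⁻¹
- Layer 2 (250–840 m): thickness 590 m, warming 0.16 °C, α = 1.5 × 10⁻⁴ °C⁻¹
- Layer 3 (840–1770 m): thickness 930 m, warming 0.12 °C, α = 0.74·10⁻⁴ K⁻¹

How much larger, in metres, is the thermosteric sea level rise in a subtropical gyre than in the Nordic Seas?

Δh_A − Δh_B ≈ 0.260 m

A Layer 1: 130 × 0.37 × 2.5×10⁻⁴ = 0.012025 m
A 130–940 m: 810 × 2.8×10⁻⁴ × 1 = 0.22680 m
A 1.5×10⁻⁴ × 0.46 × 1100 = 0.07590 m
A total: 0.314725 m
B 0–250 m: 1 × 1.3×10⁻⁴ × 250 = 0.03250 m
B 1.5×10⁻⁴ × 590 × 0.16 = 0.01416 m
B 840–1770 m: 930 × 0.12 × 0.74×10⁻⁴ = 0.0082584 m
B total: 0.0549184 m
Difference: 0.314725 − 0.0549184 = 0.2598066 m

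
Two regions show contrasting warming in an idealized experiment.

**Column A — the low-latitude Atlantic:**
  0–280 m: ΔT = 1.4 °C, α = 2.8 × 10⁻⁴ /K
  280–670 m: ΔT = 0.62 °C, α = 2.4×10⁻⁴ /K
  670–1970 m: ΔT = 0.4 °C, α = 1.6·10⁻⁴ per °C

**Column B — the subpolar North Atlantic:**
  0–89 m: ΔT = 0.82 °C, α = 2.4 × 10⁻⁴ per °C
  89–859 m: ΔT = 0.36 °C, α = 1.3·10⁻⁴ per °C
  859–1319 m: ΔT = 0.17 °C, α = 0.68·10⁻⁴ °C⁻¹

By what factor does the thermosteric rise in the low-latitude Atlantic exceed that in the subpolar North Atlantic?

A 0–280 m: 280 × 2.8×10⁻⁴ × 1.4 = 0.10976 m
A 390 × 0.62 × 2.4×10⁻⁴ = 0.058032 m
A 670–1970 m: 1.6×10⁻⁴ × 1300 × 0.4 = 0.08320 m
A total: 0.250992 m
B 89 × 0.82 × 2.4×10⁻⁴ = 0.0175152 m
B 0.36 × 1.3×10⁻⁴ × 770 = 0.036036 m
B Layer 3: 460 × 0.68×10⁻⁴ × 0.17 = 0.0053176 m
B total: 0.0588688 m
Ratio: 0.250992 / 0.0588688 ≈ 4.264

4.26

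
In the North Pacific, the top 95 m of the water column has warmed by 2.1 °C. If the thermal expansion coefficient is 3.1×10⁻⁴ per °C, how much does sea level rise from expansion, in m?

0.0618 m of thermosteric rise

Δh = αΔT·H = 3.1×10⁻⁴ × 2.1 × 95 = 0.061845 m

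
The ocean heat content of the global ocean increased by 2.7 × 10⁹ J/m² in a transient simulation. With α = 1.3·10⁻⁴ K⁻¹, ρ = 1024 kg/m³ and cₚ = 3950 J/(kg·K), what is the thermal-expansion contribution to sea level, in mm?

about 86.8 mm

Δh = αQ/(ρcₚ) = 1.3×10⁻⁴ × 2.7×10⁹ / (1024 × 3950) ≈ 0.086778 m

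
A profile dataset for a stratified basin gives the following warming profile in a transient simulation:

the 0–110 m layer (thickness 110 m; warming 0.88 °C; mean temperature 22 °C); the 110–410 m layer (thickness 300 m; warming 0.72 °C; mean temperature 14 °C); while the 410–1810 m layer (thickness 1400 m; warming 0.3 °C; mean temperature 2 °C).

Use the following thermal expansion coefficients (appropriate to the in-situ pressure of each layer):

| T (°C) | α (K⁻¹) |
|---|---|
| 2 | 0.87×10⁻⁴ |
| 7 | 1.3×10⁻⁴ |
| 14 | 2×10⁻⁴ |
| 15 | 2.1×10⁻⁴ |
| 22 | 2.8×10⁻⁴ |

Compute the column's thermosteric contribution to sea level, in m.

0.11 m

Layer 1 at 22 °C → α = 2.8×10⁻⁴ K⁻¹
Layer 2 at 14 °C → α = 2×10⁻⁴ K⁻¹
Layer 3 at 2 °C → α = 0.87×10⁻⁴ K⁻¹
0.88 × 110 × 2.8×10⁻⁴ = 0.027104 m
110–410 m: 0.72 × 2×10⁻⁴ × 300 = 0.04320 m
410–1810 m: 1400 × 0.3 × 0.87×10⁻⁴ = 0.03654 m
Δh = 0.027104 + 0.04320 + 0.03654 = 0.106844 m ≈ 0.11 m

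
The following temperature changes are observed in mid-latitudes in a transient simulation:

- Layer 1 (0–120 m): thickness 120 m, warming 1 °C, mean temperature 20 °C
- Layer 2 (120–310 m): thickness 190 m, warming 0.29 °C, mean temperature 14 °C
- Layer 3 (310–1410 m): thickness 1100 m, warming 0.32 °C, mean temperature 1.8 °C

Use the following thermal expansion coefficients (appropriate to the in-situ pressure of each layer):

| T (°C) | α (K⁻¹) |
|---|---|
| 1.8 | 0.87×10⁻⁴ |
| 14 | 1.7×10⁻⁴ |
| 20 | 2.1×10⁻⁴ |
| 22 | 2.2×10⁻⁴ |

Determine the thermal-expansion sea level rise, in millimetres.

Layer 1 at 20 °C → α = 2.1×10⁻⁴ K⁻¹
Layer 2 at 14 °C → α = 1.7×10⁻⁴ K⁻¹
Layer 3 at 1.8 °C → α = 0.87×10⁻⁴ K⁻¹
Layer 1: 1 × 120 × 2.1×10⁻⁴ = 0.02520 m
Layer 2: 0.29 × 1.7×10⁻⁴ × 190 = 0.009367 m
1100 × 0.87×10⁻⁴ × 0.32 = 0.030624 m
Δh = 0.02520 + 0.009367 + 0.030624 = 0.065191 m ≈ 65.2 mm

Δh ≈ 65.2 mm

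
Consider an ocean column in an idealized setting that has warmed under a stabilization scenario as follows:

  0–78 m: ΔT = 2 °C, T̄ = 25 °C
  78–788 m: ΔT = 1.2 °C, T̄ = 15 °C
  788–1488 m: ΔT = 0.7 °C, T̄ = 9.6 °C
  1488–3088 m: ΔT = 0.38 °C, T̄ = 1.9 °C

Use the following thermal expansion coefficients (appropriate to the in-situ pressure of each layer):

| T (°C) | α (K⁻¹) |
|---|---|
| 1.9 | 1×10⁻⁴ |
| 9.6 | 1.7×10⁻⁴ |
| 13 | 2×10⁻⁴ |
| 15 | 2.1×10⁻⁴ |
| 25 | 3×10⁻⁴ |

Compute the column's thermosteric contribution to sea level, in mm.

Layer 1 at 25 °C → α = 3×10⁻⁴ K⁻¹
Layer 2 at 15 °C → α = 2.1×10⁻⁴ K⁻¹
Layer 3 at 9.6 °C → α = 1.7×10⁻⁴ K⁻¹
Layer 4 at 1.9 °C → α = 1×10⁻⁴ K⁻¹
2 × 78 × 3×10⁻⁴ = 0.04680 m
78–788 m: 1.2 × 710 × 2.1×10⁻⁴ = 0.17892 m
788–1488 m: 1.7×10⁻⁴ × 700 × 0.7 = 0.08330 m
Layer 4: 0.38 × 1×10⁻⁴ × 1600 = 0.06080 m
Δh = 0.04680 + 0.17892 + 0.08330 + 0.06080 = 0.36982 m ≈ 370 mm

about 370 mm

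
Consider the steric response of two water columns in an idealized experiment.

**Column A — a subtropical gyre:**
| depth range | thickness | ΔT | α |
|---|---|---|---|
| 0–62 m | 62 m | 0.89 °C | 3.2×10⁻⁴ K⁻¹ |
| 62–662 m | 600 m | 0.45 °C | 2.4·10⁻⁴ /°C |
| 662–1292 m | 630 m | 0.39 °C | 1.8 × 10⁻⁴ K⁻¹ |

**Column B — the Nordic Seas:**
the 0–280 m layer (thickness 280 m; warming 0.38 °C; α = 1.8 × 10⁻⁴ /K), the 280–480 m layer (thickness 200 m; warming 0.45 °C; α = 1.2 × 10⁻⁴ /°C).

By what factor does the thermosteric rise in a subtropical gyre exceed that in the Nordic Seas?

A Layer 1: 62 × 0.89 × 3.2×10⁻⁴ = 0.0176576 m
A 62–662 m: 600 × 2.4×10⁻⁴ × 0.45 = 0.06480 m
A 662–1292 m: 630 × 0.39 × 1.8×10⁻⁴ = 0.044226 m
A total: 0.1266836 m
B 0–280 m: 1.8×10⁻⁴ × 0.38 × 280 = 0.019152 m
B 280–480 m: 200 × 0.45 × 1.2×10⁻⁴ = 0.01080 m
B total: 0.029952 m
Ratio: 0.1266836 / 0.029952 ≈ 4.230

4.2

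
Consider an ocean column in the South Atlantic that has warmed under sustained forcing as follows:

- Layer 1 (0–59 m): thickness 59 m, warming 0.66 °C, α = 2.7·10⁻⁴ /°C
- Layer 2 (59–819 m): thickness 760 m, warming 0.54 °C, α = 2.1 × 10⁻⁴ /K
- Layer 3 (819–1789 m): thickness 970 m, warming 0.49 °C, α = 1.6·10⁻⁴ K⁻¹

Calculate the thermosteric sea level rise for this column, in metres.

0.66 × 59 × 2.7×10⁻⁴ = 0.0105138 m
2.1×10⁻⁴ × 760 × 0.54 = 0.086184 m
819–1789 m: 970 × 0.49 × 1.6×10⁻⁴ = 0.076048 m
Δh = 0.0105138 + 0.086184 + 0.076048 = 0.1727458 m ≈ 0.173 m

0.173 m of thermosteric rise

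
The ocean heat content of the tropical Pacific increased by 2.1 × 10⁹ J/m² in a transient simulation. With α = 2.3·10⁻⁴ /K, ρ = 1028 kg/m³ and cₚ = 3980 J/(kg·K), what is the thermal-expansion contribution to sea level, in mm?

Δh = αQ/(ρcₚ) = 2.3×10⁻⁴ × 2.1×10⁹ / (1028 × 3980) ≈ 0.11805 m

120 mm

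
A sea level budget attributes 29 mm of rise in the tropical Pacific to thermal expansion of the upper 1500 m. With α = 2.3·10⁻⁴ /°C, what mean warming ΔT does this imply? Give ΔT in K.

0.084 K

ΔT = Δh/(αH) = 0.029 / (2.3×10⁻⁴ × 1500) ≈ 0.08406 K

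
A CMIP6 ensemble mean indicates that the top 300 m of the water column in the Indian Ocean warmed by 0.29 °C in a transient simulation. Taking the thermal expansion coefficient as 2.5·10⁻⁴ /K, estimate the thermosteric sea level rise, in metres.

0.0218 m

Δh = αΔT·H = 2.5×10⁻⁴ × 0.29 × 300 = 0.02175 m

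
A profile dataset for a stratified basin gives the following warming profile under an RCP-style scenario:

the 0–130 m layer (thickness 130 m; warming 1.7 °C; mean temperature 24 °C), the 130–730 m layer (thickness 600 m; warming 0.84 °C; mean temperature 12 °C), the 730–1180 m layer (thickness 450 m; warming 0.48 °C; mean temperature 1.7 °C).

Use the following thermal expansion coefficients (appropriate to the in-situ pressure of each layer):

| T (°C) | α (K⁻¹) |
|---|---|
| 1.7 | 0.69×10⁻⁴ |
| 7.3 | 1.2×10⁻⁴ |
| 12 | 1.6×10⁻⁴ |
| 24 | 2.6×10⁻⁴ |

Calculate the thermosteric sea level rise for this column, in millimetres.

Layer 1 at 24 °C → α = 2.6×10⁻⁴ K⁻¹
Layer 2 at 12 °C → α = 1.6×10⁻⁴ K⁻¹
Layer 3 at 1.7 °C → α = 0.69×10⁻⁴ K⁻¹
Layer 1: 130 × 2.6×10⁻⁴ × 1.7 = 0.05746 m
130–730 m: 600 × 1.6×10⁻⁴ × 0.84 = 0.08064 m
Layer 3: 0.69×10⁻⁴ × 0.48 × 450 = 0.014904 m
Δh = 0.05746 + 0.08064 + 0.014904 = 0.153004 m

153 mm of thermosteric rise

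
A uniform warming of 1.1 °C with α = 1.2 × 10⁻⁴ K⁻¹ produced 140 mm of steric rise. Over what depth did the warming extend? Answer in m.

about 1060 m

H = Δh/(αΔT) = 0.14 / (1.2×10⁻⁴ × 1.1) ≈ 1061 m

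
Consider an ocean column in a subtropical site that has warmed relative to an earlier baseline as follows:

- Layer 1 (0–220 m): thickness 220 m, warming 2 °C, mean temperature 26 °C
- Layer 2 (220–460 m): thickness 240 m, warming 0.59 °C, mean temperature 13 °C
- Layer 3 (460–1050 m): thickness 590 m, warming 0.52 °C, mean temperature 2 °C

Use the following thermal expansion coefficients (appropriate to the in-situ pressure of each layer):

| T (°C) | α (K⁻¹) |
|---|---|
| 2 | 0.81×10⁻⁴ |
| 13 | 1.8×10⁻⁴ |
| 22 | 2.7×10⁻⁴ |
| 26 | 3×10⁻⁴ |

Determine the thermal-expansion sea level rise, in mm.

Layer 1 at 26 °C → α = 3×10⁻⁴ K⁻¹
Layer 2 at 13 °C → α = 1.8×10⁻⁴ K⁻¹
Layer 3 at 2 °C → α = 0.81×10⁻⁴ K⁻¹
3×10⁻⁴ × 220 × 2 = 0.13200 m
0.59 × 1.8×10⁻⁴ × 240 = 0.025488 m
460–1050 m: 590 × 0.81×10⁻⁴ × 0.52 = 0.0248508 m
Δh = 0.13200 + 0.025488 + 0.0248508 = 0.1823388 m

182 mm of thermosteric rise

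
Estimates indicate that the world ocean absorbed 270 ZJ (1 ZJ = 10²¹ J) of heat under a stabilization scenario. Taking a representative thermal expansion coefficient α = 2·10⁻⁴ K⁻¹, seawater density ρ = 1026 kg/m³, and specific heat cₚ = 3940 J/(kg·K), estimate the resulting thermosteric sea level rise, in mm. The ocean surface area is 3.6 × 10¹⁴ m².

Δh = 37 mm

Per unit area: Q = 270×10²¹ / (3.6×10¹⁴) = 7.5×10⁸ J/m²
Δh = αQ/(ρcₚ) = 2×10⁻⁴ × 7.5×10⁸ / (1026 × 3940) ≈ 0.037106 m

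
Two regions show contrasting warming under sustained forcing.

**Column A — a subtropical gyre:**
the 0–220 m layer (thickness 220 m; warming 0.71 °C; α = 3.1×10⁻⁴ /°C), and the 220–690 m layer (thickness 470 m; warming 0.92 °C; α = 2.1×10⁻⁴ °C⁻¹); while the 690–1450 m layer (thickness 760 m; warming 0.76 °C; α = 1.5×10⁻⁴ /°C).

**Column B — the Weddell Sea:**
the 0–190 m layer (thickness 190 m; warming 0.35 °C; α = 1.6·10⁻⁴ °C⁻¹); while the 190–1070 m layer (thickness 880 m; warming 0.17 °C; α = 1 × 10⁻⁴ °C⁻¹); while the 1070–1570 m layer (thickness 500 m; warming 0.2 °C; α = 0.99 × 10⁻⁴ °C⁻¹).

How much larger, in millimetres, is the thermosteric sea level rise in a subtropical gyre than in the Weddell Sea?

A 3.1×10⁻⁴ × 0.71 × 220 = 0.048422 m
A Layer 2: 2.1×10⁻⁴ × 0.92 × 470 = 0.090804 m
A Layer 3: 0.76 × 1.5×10⁻⁴ × 760 = 0.08664 m
A total: 0.225866 m
B Layer 1: 0.35 × 1.6×10⁻⁴ × 190 = 0.01064 m
B Layer 2: 1×10⁻⁴ × 0.17 × 880 = 0.01496 m
B 1070–1570 m: 500 × 0.2 × 0.99×10⁻⁴ = 0.00990 m
B total: 0.03550 m
Difference: 0.225866 − 0.03550 = 0.190366 m

190 mm larger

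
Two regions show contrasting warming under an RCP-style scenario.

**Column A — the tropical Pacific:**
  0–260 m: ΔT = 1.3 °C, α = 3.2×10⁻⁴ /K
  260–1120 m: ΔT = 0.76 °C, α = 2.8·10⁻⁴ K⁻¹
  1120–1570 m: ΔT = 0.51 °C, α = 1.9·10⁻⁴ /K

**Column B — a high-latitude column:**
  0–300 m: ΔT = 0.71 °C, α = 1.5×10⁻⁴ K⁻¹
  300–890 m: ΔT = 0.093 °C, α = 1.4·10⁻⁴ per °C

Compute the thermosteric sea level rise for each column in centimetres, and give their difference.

A 1.3 × 3.2×10⁻⁴ × 260 = 0.10816 m
A 260–1120 m: 0.76 × 860 × 2.8×10⁻⁴ = 0.183008 m
A Layer 3: 1.9×10⁻⁴ × 450 × 0.51 = 0.043605 m
A total: 0.334773 m
B Layer 1: 0.71 × 1.5×10⁻⁴ × 300 = 0.03195 m
B 590 × 1.4×10⁻⁴ × 0.093 = 0.0076818 m
B total: 0.0396318 m
Difference: 0.334773 − 0.0396318 = 0.2951412 m

A: 33.5 cm; B: 3.96 cm; difference 29.5 cm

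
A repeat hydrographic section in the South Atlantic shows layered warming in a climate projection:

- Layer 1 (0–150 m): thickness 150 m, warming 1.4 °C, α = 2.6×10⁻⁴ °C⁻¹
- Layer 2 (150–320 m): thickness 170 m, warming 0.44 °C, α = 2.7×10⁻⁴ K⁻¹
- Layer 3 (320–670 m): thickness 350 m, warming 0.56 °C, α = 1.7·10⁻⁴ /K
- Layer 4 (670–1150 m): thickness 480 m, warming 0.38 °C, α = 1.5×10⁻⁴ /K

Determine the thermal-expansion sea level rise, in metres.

Layer 1: 1.4 × 2.6×10⁻⁴ × 150 = 0.05460 m
Layer 2: 2.7×10⁻⁴ × 0.44 × 170 = 0.020196 m
320–670 m: 0.56 × 1.7×10⁻⁴ × 350 = 0.03332 m
670–1150 m: 1.5×10⁻⁴ × 0.38 × 480 = 0.02736 m
Δh = 0.05460 + 0.020196 + 0.03332 + 0.02736 = 0.135476 m

0.135 m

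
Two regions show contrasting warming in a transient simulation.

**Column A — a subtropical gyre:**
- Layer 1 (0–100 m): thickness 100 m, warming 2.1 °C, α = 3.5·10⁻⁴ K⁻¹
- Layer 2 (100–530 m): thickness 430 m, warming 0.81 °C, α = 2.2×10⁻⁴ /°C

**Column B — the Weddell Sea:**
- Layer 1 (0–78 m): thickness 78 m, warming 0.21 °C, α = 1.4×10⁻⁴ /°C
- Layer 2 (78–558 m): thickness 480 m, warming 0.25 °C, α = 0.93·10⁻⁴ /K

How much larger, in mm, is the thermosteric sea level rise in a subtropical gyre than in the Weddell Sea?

A 0–100 m: 2.1 × 3.5×10⁻⁴ × 100 = 0.07350 m
A Layer 2: 430 × 0.81 × 2.2×10⁻⁴ = 0.076626 m
A total: 0.150126 m
B 78 × 0.21 × 1.4×10⁻⁴ = 0.0022932 m
B Layer 2: 0.25 × 0.93×10⁻⁴ × 480 = 0.01116 m
B total: 0.0134532 m
Difference: 0.150126 − 0.0134532 = 0.1366728 m

137 mm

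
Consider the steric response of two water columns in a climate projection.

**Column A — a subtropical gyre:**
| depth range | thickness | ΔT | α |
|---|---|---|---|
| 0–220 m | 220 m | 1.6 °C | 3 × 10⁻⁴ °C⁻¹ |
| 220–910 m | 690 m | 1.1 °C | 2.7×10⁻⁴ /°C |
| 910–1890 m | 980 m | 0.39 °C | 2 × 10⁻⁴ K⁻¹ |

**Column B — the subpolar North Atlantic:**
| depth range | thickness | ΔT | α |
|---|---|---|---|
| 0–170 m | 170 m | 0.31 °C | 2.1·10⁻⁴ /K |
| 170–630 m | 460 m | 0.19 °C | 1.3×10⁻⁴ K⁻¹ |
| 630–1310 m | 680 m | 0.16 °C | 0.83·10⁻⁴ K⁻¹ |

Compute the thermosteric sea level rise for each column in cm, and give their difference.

Δh_A ≈ 38.7 cm, Δh_B ≈ 3.15 cm; difference ≈ 35.6 cm

A Layer 1: 220 × 1.6 × 3×10⁻⁴ = 0.10560 m
A Layer 2: 1.1 × 690 × 2.7×10⁻⁴ = 0.20493 m
A 2×10⁻⁴ × 0.39 × 980 = 0.07644 m
A total: 0.38697 m
B Layer 1: 0.31 × 2.1×10⁻⁴ × 170 = 0.011067 m
B Layer 2: 1.3×10⁻⁴ × 460 × 0.19 = 0.011362 m
B 0.83×10⁻⁴ × 680 × 0.16 = 0.0090304 m
B total: 0.0314594 m
Difference: 0.38697 − 0.0314594 = 0.3555106 m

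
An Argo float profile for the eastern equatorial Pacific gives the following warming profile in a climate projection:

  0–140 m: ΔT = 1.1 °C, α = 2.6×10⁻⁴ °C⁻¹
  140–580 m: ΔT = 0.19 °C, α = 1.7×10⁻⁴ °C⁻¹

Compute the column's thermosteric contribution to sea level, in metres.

0.0543 m of thermosteric rise

Layer 1: 1.1 × 140 × 2.6×10⁻⁴ = 0.04004 m
140–580 m: 0.19 × 440 × 1.7×10⁻⁴ = 0.014212 m
Δh = 0.04004 + 0.014212 = 0.054252 m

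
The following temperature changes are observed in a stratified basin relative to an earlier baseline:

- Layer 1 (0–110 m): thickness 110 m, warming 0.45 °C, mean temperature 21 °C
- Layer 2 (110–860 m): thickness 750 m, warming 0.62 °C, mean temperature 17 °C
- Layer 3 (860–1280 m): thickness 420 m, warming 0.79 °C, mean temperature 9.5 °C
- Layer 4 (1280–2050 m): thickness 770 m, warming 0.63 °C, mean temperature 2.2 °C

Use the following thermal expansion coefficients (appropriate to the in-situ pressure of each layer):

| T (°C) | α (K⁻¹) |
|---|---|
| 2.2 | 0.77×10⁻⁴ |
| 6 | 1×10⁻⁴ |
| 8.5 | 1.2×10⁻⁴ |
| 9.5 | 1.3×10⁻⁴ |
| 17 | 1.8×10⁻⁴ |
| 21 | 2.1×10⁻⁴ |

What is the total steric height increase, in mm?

Layer 1 at 21 °C → α = 2.1×10⁻⁴ K⁻¹
Layer 2 at 17 °C → α = 1.8×10⁻⁴ K⁻¹
Layer 3 at 9.5 °C → α = 1.3×10⁻⁴ K⁻¹
Layer 4 at 2.2 °C → α = 0.77×10⁻⁴ K⁻¹
0.45 × 2.1×10⁻⁴ × 110 = 0.010395 m
Layer 2: 1.8×10⁻⁴ × 0.62 × 750 = 0.08370 m
0.79 × 420 × 1.3×10⁻⁴ = 0.043134 m
1280–2050 m: 0.63 × 0.77×10⁻⁴ × 770 = 0.0373527 m
Δh = 0.010395 + 0.08370 + 0.043134 + 0.0373527 = 0.1745817 m ≈ 170 mm

170 mm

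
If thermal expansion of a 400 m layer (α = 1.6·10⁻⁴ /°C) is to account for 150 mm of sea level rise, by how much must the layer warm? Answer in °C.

ΔT ≈ 2.3 °C

ΔT = Δh/(αH) = 0.15 / (1.6×10⁻⁴ × 400) ≈ 2.344 °C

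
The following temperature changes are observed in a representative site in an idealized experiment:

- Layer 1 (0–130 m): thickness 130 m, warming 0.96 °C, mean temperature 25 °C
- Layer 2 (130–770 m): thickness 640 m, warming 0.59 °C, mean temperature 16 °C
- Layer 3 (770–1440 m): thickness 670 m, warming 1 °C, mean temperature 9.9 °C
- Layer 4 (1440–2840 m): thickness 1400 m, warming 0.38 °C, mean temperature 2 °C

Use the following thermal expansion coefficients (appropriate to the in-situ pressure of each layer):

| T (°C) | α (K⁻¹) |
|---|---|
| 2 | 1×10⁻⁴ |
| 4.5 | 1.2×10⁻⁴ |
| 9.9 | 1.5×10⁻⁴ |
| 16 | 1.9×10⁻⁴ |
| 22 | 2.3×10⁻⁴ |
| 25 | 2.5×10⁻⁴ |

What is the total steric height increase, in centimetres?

Layer 1 at 25 °C → α = 2.5×10⁻⁴ K⁻¹
Layer 2 at 16 °C → α = 1.9×10⁻⁴ K⁻¹
Layer 3 at 9.9 °C → α = 1.5×10⁻⁴ K⁻¹
Layer 4 at 2 °C → α = 1×10⁻⁴ K⁻¹
0.96 × 130 × 2.5×10⁻⁴ = 0.03120 m
1.9×10⁻⁴ × 0.59 × 640 = 0.071744 m
770–1440 m: 1 × 670 × 1.5×10⁻⁴ = 0.10050 m
1440–2840 m: 0.38 × 1400 × 1×10⁻⁴ = 0.05320 m
Δh = 0.03120 + 0.071744 + 0.10050 + 0.05320 = 0.256644 m ≈ 25.7 cm

25.7 cm of thermosteric rise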